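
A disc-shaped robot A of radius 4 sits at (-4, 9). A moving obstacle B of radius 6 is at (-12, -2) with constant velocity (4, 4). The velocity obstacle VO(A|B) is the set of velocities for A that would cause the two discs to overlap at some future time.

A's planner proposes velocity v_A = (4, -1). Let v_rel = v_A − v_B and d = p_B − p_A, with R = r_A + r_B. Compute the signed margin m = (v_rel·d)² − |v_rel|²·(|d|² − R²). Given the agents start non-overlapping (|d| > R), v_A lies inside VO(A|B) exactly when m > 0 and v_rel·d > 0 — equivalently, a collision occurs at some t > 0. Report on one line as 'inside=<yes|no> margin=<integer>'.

d = (-8, -11),  |d|² = 185;  R = 4+6 = 10,  c = 185−10² = 85
v_rel = (0, -5),  |v_rel|² = 25;  v_rel·d = (0)·(-8) + (-5)·(-11) = 55
25·t² − 110·t + 85 = 0  ⇒  m = 55² − 25·85 = 900
m = 900 > 0,  v_rel·d = 55 > 0  ⇒  inside

inside=yes margin=900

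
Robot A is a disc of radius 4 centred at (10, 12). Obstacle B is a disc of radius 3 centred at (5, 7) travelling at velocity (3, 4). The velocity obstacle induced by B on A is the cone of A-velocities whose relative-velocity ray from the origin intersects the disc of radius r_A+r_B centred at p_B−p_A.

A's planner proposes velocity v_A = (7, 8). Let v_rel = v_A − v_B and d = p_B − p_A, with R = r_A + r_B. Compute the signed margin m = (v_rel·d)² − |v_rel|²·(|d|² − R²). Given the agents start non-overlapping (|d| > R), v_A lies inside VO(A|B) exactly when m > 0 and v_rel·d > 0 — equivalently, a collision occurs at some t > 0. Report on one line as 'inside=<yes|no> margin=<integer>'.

d = (-5, -5),  |d|² = 50;  R = 4+3 = 7,  c = 50−7² = 1
v_rel = (4, 4),  |v_rel|² = 32;  v_rel·d = (4)·(-5) + (4)·(-5) = -40
32·t² + 80·t + 1 = 0  ⇒  m = (-40)² − 32·1 = 1568
m = 1568 > 0,  v_rel·d = -40 < 0  ⇒  outside

inside=no margin=1568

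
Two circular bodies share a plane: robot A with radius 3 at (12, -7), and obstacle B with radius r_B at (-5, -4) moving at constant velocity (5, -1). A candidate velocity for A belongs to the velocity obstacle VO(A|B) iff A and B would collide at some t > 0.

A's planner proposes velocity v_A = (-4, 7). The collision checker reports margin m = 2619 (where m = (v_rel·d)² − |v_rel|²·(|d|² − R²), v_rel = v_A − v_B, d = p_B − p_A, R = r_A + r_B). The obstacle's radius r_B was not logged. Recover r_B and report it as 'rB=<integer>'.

m = 2619
d = (-17, 3);  v_rel = (-9, 8),  |v_rel|² = 145
v_rel×d = (-9)·(3) − (8)·(-17) = 109
since m = R²·145 − 109²:  R² = (11881 + 2619) / 145 = 100
R = √100 = 10  ⇒  r_B = 10 − 3 = 7

rB=7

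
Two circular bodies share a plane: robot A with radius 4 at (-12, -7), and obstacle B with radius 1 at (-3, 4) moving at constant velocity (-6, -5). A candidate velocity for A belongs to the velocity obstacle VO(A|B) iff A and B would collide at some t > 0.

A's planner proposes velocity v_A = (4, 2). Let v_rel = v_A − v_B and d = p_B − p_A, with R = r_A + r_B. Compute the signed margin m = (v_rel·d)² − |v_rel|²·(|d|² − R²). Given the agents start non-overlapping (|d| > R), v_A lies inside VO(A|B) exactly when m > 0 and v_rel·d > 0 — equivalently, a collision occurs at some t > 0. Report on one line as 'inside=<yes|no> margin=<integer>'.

d = (9, 11),  |d|² = 202;  R = 4+1 = 5,  c = 202−5² = 177
v_rel = (10, 7),  |v_rel|² = 149;  v_rel·d = (10)·(9) + (7)·(11) = 167
149·t² − 334·t + 177 = 0  ⇒  m = 167² − 149·177 = 1516
m = 1516 > 0,  v_rel·d = 167 > 0  ⇒  inside

inside=yes margin=1516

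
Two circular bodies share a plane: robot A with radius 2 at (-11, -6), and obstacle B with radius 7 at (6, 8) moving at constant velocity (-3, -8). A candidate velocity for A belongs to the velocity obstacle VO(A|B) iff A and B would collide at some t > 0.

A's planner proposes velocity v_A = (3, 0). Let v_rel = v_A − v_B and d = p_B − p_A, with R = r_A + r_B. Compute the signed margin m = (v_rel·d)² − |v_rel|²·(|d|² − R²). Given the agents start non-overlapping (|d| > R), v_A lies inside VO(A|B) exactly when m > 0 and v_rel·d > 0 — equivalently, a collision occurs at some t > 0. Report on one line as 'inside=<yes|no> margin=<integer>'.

d = (17, 14),  |d|² = 485;  R = 2+7 = 9,  c = 485−9² = 404
v_rel = (6, 8),  |v_rel|² = 100;  v_rel·d = (6)·(17) + (8)·(14) = 214
100·t² − 428·t + 404 = 0  ⇒  m = 214² − 100·404 = 5396
m = 5396 > 0,  v_rel·d = 214 > 0  ⇒  inside

inside=yes margin=5396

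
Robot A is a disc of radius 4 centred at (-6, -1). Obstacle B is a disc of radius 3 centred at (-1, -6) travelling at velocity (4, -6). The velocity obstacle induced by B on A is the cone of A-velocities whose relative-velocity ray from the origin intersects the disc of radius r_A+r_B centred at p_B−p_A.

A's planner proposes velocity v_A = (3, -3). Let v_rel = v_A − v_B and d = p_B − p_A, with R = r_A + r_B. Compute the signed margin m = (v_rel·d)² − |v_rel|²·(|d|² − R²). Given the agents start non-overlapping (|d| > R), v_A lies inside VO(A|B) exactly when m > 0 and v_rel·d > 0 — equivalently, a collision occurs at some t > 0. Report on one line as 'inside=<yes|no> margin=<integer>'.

d = (5, -5),  |d|² = 50;  R = 4+3 = 7,  c = 50−7² = 1
v_rel = (-1, 3),  |v_rel|² = 10;  v_rel·d = (-1)·(5) + (3)·(-5) = -20
10·t² + 40·t + 1 = 0  ⇒  m = (-20)² − 10·1 = 390
m = 390 > 0,  v_rel·d = -20 < 0  ⇒  outside

inside=no margin=390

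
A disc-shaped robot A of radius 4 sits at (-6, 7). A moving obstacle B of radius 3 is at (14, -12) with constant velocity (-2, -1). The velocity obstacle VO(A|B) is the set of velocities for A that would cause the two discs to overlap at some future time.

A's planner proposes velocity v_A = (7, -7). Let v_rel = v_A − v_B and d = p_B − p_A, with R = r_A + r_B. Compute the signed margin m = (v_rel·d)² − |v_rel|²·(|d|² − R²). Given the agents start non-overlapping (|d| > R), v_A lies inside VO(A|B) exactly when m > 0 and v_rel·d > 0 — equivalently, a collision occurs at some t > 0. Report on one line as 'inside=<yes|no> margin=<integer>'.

d = (20, -19),  |d|² = 761;  R = 4+3 = 7,  c = 761−7² = 712
v_rel = (9, -6),  |v_rel|² = 117;  v_rel·d = (9)·(20) + (-6)·(-19) = 294
117·t² − 588·t + 712 = 0  ⇒  m = 294² − 117·712 = 3132
m = 3132 > 0,  v_rel·d = 294 > 0  ⇒  inside

inside=yes margin=3132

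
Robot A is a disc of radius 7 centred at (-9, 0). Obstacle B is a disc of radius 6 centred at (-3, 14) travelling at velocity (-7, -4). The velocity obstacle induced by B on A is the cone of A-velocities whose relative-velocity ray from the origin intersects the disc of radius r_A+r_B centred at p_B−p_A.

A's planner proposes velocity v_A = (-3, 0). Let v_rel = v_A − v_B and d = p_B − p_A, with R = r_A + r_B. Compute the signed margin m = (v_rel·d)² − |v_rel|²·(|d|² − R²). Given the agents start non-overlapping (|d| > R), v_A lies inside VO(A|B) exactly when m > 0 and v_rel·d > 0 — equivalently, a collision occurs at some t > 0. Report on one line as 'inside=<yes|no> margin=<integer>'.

d = (6, 14),  |d|² = 232;  R = 7+6 = 13,  c = 232−13² = 63
v_rel = (4, 4),  |v_rel|² = 32;  v_rel·d = (4)·(6) + (4)·(14) = 80
32·t² − 160·t + 63 = 0  ⇒  m = 80² − 32·63 = 4384
m = 4384 > 0,  v_rel·d = 80 > 0  ⇒  inside

inside=yes margin=4384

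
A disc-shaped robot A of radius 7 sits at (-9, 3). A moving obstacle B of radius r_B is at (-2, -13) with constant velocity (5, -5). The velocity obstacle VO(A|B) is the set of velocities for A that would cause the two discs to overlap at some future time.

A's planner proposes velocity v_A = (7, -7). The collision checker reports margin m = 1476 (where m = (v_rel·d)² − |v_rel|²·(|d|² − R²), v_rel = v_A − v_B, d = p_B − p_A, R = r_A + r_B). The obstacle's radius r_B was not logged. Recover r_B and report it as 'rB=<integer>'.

m = 1476
d = (7, -16);  v_rel = (2, -2),  |v_rel|² = 8
v_rel×d = (2)·(-16) − (-2)·(7) = -18
since m = R²·8 − (-18)²:  R² = (324 + 1476) / 8 = 225
R = √225 = 15  ⇒  r_B = 15 − 7 = 8

rB=8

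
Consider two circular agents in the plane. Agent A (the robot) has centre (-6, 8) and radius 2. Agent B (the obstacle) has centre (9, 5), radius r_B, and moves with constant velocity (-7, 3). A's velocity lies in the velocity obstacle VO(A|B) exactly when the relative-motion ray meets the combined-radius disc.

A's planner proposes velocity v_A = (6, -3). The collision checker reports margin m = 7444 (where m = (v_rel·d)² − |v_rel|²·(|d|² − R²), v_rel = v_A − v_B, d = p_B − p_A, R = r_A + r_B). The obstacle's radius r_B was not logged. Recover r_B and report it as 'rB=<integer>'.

m = 7444
d = (15, -3);  v_rel = (13, -6),  |v_rel|² = 205
v_rel×d = (13)·(-3) − (-6)·(15) = 51
since m = R²·205 − 51²:  R² = (2601 + 7444) / 205 = 49
R = √49 = 7  ⇒  r_B = 7 − 2 = 5

rB=5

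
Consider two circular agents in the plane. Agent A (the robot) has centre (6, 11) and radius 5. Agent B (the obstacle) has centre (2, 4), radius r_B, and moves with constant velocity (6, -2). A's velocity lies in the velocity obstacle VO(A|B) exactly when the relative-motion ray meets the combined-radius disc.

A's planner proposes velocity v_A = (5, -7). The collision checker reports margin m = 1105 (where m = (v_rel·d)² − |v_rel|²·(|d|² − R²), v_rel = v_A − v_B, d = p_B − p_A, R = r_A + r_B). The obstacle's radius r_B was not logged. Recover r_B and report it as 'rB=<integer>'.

m = 1105
d = (-4, -7);  v_rel = (-1, -5),  |v_rel|² = 26
v_rel×d = (-1)·(-7) − (-5)·(-4) = -13
since m = R²·26 − (-13)²:  R² = (169 + 1105) / 26 = 49
R = √49 = 7  ⇒  r_B = 7 − 5 = 2

rB=2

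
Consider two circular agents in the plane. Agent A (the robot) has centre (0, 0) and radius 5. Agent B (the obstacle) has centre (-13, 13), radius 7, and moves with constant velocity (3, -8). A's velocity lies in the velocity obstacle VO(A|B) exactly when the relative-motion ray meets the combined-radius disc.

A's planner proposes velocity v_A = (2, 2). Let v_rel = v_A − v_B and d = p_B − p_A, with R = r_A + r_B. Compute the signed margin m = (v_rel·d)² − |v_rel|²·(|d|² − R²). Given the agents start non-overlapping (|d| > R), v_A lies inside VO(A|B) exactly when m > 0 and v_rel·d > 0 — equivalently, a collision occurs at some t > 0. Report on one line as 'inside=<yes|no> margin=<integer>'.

d = (-13, 13),  |d|² = 338;  R = 5+7 = 12,  c = 338−12² = 194
v_rel = (-1, 10),  |v_rel|² = 101;  v_rel·d = (-1)·(-13) + (10)·(13) = 143
101·t² − 286·t + 194 = 0  ⇒  m = 143² − 101·194 = 855
m = 855 > 0,  v_rel·d = 143 > 0  ⇒  inside

inside=yes margin=855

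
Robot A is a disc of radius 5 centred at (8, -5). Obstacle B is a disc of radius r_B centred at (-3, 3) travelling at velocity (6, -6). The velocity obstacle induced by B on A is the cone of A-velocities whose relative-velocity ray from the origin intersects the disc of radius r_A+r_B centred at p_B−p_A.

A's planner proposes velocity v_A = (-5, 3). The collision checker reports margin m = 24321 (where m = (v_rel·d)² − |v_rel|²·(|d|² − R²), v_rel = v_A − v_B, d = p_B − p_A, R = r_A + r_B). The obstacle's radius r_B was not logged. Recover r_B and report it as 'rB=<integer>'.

m = 24321
d = (-11, 8);  v_rel = (-11, 9),  |v_rel|² = 202
v_rel×d = (-11)·(8) − (9)·(-11) = 11
since m = R²·202 − 11²:  R² = (121 + 24321) / 202 = 121
R = √121 = 11  ⇒  r_B = 11 − 5 = 6

rB=6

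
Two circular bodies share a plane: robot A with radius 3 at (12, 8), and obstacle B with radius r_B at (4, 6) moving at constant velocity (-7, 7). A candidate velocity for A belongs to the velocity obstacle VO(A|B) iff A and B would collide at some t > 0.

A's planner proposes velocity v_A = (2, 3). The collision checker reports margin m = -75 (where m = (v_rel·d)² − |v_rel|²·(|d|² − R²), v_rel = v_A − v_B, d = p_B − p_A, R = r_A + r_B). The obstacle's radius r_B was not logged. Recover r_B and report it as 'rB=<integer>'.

m = -75
d = (-8, -2);  v_rel = (9, -4),  |v_rel|² = 97
v_rel×d = (9)·(-2) − (-4)·(-8) = -50
since m = R²·97 − (-50)²:  R² = (2500 + -75) / 97 = 25
R = √25 = 5  ⇒  r_B = 5 − 3 = 2

rB=2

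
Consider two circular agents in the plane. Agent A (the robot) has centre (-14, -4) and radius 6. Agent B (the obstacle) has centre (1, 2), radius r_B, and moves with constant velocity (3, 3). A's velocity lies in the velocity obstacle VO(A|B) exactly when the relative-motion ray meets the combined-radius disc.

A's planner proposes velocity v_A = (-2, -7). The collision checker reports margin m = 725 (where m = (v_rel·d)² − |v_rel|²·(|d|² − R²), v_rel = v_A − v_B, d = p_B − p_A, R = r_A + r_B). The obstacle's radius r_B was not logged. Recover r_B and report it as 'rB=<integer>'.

m = 725
d = (15, 6);  v_rel = (-5, -10),  |v_rel|² = 125
v_rel×d = (-5)·(6) − (-10)·(15) = 120
since m = R²·125 − 120²:  R² = (14400 + 725) / 125 = 121
R = √121 = 11  ⇒  r_B = 11 − 6 = 5

rB=5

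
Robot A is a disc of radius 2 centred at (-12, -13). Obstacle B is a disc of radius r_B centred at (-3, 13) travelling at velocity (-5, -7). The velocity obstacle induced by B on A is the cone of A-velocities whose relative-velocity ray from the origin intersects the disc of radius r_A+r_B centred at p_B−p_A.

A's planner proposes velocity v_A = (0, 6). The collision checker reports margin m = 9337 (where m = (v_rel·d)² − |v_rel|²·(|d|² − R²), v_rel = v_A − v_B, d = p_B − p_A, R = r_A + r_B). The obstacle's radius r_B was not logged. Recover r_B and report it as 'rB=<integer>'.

m = 9337
d = (9, 26);  v_rel = (5, 13),  |v_rel|² = 194
v_rel×d = (5)·(26) − (13)·(9) = 13
since m = R²·194 − 13²:  R² = (169 + 9337) / 194 = 49
R = √49 = 7  ⇒  r_B = 7 − 2 = 5

rB=5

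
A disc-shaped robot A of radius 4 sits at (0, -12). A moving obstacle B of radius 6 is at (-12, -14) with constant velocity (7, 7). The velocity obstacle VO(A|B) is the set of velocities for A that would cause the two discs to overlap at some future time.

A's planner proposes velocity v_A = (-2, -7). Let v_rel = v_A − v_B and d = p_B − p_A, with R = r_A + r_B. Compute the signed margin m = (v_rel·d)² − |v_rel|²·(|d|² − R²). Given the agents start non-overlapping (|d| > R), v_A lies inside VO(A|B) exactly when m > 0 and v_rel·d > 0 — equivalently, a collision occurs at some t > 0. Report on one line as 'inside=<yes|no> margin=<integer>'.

d = (-12, -2),  |d|² = 148;  R = 4+6 = 10,  c = 148−10² = 48
v_rel = (-9, -14),  |v_rel|² = 277;  v_rel·d = (-9)·(-12) + (-14)·(-2) = 136
277·t² − 272·t + 48 = 0  ⇒  m = 136² − 277·48 = 5200
m = 5200 > 0,  v_rel·d = 136 > 0  ⇒  inside

inside=yes margin=5200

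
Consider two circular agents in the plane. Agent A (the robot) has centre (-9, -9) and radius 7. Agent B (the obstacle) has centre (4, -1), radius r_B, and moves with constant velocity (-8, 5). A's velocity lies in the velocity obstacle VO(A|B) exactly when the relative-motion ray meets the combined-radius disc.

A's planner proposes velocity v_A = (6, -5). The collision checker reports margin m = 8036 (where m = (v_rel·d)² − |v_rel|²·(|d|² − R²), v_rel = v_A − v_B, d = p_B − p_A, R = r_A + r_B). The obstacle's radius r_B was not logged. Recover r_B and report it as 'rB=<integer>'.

m = 8036
d = (13, 8);  v_rel = (14, -10),  |v_rel|² = 296
v_rel×d = (14)·(8) − (-10)·(13) = 242
since m = R²·296 − 242²:  R² = (58564 + 8036) / 296 = 225
R = √225 = 15  ⇒  r_B = 15 − 7 = 8

rB=8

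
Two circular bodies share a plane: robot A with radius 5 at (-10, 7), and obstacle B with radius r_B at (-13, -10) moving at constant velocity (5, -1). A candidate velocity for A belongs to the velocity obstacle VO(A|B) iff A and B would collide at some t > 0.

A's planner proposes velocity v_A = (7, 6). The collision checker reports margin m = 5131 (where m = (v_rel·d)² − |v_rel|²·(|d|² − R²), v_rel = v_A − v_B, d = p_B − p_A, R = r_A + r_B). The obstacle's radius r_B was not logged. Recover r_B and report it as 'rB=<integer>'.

m = 5131
d = (-3, -17);  v_rel = (2, 7),  |v_rel|² = 53
v_rel×d = (2)·(-17) − (7)·(-3) = -13
since m = R²·53 − (-13)²:  R² = (169 + 5131) / 53 = 100
R = √100 = 10  ⇒  r_B = 10 − 5 = 5

rB=5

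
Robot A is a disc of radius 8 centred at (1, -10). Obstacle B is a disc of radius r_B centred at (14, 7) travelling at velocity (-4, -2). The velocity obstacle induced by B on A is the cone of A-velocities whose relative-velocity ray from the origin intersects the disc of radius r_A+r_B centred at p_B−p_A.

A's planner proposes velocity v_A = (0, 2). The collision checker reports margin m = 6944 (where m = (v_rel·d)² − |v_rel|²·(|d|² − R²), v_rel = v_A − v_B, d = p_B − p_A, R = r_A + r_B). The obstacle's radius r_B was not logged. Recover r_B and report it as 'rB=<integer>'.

m = 6944
d = (13, 17);  v_rel = (4, 4),  |v_rel|² = 32
v_rel×d = (4)·(17) − (4)·(13) = 16
since m = R²·32 − 16²:  R² = (256 + 6944) / 32 = 225
R = √225 = 15  ⇒  r_B = 15 − 8 = 7

rB=7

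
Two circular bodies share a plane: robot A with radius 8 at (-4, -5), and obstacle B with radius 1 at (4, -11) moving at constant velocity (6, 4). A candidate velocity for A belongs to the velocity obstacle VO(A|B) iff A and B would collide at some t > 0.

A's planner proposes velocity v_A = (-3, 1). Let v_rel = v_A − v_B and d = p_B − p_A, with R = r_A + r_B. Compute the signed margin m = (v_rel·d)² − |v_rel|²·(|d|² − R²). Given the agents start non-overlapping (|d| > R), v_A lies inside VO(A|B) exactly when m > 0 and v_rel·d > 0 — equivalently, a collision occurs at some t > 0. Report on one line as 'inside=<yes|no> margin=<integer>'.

d = (8, -6),  |d|² = 100;  R = 8+1 = 9,  c = 100−9² = 19
v_rel = (-9, -3),  |v_rel|² = 90;  v_rel·d = (-9)·(8) + (-3)·(-6) = -54
90·t² + 108·t + 19 = 0  ⇒  m = (-54)² − 90·19 = 1206
m = 1206 > 0,  v_rel·d = -54 < 0  ⇒  outside

inside=no margin=1206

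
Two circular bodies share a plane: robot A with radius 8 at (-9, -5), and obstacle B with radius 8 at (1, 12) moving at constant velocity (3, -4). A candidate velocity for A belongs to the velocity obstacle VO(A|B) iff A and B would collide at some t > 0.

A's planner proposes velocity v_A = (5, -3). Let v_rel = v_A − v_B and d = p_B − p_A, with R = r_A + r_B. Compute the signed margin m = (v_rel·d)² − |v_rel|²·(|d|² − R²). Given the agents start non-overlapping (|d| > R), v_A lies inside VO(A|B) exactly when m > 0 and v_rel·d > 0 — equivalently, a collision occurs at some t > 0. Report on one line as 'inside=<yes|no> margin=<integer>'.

d = (10, 17),  |d|² = 389;  R = 8+8 = 16,  c = 389−16² = 133
v_rel = (2, 1),  |v_rel|² = 5;  v_rel·d = (2)·(10) + (1)·(17) = 37
5·t² − 74·t + 133 = 0  ⇒  m = 37² − 5·133 = 704
m = 704 > 0,  v_rel·d = 37 > 0  ⇒  inside

inside=yes margin=704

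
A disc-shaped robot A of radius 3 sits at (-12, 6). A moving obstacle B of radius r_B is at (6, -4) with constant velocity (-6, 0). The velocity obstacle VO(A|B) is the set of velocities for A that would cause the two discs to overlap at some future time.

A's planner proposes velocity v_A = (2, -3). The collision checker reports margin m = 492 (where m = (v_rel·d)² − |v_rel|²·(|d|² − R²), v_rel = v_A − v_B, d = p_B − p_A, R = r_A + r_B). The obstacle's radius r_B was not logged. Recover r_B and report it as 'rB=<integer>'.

m = 492
d = (18, -10);  v_rel = (8, -3),  |v_rel|² = 73
v_rel×d = (8)·(-10) − (-3)·(18) = -26
since m = R²·73 − (-26)²:  R² = (676 + 492) / 73 = 16
R = √16 = 4  ⇒  r_B = 4 − 3 = 1

rB=1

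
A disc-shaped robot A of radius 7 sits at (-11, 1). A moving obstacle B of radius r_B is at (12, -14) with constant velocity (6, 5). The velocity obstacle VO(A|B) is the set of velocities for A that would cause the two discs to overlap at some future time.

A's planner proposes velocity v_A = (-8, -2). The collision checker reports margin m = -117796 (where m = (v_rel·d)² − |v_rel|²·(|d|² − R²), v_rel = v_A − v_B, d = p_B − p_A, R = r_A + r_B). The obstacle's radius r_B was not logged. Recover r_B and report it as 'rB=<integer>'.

m = -117796
d = (23, -15);  v_rel = (-14, -7),  |v_rel|² = 245
v_rel×d = (-14)·(-15) − (-7)·(23) = 371
since m = R²·245 − 371²:  R² = (137641 + -117796) / 245 = 81
R = √81 = 9  ⇒  r_B = 9 − 7 = 2

rB=2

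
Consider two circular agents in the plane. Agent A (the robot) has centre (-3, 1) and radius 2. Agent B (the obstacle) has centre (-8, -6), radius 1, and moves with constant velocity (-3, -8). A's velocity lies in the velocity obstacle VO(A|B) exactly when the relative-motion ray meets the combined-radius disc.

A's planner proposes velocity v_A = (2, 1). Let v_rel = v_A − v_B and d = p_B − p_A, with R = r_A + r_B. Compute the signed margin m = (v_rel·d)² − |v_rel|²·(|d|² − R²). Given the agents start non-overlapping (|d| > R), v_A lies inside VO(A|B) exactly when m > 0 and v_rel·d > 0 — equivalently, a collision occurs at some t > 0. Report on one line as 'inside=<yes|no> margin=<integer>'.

d = (-5, -7),  |d|² = 74;  R = 2+1 = 3,  c = 74−3² = 65
v_rel = (5, 9),  |v_rel|² = 106;  v_rel·d = (5)·(-5) + (9)·(-7) = -88
106·t² + 176·t + 65 = 0  ⇒  m = (-88)² − 106·65 = 854
m = 854 > 0,  v_rel·d = -88 < 0  ⇒  outside

inside=no margin=854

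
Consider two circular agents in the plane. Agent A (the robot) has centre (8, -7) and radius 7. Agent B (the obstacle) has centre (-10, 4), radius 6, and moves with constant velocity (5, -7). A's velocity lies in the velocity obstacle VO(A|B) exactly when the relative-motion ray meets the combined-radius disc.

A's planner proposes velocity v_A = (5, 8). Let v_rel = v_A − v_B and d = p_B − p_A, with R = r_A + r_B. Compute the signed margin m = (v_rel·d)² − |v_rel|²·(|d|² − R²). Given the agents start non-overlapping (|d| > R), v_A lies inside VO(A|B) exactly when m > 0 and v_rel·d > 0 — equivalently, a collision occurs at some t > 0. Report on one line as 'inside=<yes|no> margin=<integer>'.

d = (-18, 11),  |d|² = 445;  R = 7+6 = 13,  c = 445−13² = 276
v_rel = (0, 15),  |v_rel|² = 225;  v_rel·d = (0)·(-18) + (15)·(11) = 165
225·t² − 330·t + 276 = 0  ⇒  m = 165² − 225·276 = -34875
m = -34875 < 0,  v_rel·d = 165 > 0  ⇒  outside

inside=no margin=-34875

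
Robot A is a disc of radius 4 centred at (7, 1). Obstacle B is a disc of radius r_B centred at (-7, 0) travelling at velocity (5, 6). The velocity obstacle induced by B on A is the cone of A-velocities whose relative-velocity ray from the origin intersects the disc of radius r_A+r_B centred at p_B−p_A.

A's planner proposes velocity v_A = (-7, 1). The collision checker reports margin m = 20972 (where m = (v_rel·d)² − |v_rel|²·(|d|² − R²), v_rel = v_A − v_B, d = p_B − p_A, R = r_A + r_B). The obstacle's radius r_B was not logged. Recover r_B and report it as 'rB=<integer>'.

m = 20972
d = (-14, -1);  v_rel = (-12, -5),  |v_rel|² = 169
v_rel×d = (-12)·(-1) − (-5)·(-14) = -58
since m = R²·169 − (-58)²:  R² = (3364 + 20972) / 169 = 144
R = √144 = 12  ⇒  r_B = 12 − 4 = 8

rB=8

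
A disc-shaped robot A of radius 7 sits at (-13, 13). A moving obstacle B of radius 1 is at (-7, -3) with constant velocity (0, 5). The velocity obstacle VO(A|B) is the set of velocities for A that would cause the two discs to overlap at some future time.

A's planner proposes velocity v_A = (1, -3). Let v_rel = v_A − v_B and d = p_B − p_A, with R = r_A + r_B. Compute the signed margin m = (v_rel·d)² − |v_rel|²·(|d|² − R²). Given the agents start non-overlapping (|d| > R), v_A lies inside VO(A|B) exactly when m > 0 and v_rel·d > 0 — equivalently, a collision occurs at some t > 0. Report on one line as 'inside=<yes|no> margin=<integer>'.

d = (6, -16),  |d|² = 292;  R = 7+1 = 8,  c = 292−8² = 228
v_rel = (1, -8),  |v_rel|² = 65;  v_rel·d = (1)·(6) + (-8)·(-16) = 134
65·t² − 268·t + 228 = 0  ⇒  m = 134² − 65·228 = 3136
m = 3136 > 0,  v_rel·d = 134 > 0  ⇒  inside

inside=yes margin=3136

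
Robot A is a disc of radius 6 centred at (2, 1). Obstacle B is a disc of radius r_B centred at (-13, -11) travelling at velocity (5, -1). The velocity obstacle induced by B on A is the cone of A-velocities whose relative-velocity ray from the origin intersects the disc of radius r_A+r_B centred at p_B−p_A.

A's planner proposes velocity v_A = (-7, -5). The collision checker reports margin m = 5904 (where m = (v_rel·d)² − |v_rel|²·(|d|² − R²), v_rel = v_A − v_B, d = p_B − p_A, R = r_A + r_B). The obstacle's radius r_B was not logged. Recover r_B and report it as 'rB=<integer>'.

m = 5904
d = (-15, -12);  v_rel = (-12, -4),  |v_rel|² = 160
v_rel×d = (-12)·(-12) − (-4)·(-15) = 84
since m = R²·160 − 84²:  R² = (7056 + 5904) / 160 = 81
R = √81 = 9  ⇒  r_B = 9 − 6 = 3

rB=3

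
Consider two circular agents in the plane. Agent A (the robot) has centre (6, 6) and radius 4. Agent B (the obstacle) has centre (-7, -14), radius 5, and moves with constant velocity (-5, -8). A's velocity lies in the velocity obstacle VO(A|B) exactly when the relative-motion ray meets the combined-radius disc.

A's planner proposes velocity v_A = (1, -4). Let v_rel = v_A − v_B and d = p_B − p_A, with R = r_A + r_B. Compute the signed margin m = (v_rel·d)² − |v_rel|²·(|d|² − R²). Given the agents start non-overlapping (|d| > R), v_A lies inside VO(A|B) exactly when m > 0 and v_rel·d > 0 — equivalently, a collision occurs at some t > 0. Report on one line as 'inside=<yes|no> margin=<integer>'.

d = (-13, -20),  |d|² = 569;  R = 4+5 = 9,  c = 569−9² = 488
v_rel = (6, 4),  |v_rel|² = 52;  v_rel·d = (6)·(-13) + (4)·(-20) = -158
52·t² + 316·t + 488 = 0  ⇒  m = (-158)² − 52·488 = -412
m = -412 < 0,  v_rel·d = -158 < 0  ⇒  outside

inside=no margin=-412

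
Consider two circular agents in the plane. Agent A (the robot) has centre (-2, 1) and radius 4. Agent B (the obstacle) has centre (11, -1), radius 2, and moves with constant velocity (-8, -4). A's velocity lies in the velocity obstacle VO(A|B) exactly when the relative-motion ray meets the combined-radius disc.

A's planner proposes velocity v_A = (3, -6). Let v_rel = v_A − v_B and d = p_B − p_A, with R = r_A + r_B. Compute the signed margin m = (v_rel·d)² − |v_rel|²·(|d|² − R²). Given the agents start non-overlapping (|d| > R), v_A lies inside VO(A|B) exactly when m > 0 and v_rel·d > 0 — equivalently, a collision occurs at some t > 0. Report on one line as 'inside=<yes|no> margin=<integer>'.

d = (13, -2),  |d|² = 173;  R = 4+2 = 6,  c = 173−6² = 137
v_rel = (11, -2),  |v_rel|² = 125;  v_rel·d = (11)·(13) + (-2)·(-2) = 147
125·t² − 294·t + 137 = 0  ⇒  m = 147² − 125·137 = 4484
m = 4484 > 0,  v_rel·d = 147 > 0  ⇒  inside

inside=yes margin=4484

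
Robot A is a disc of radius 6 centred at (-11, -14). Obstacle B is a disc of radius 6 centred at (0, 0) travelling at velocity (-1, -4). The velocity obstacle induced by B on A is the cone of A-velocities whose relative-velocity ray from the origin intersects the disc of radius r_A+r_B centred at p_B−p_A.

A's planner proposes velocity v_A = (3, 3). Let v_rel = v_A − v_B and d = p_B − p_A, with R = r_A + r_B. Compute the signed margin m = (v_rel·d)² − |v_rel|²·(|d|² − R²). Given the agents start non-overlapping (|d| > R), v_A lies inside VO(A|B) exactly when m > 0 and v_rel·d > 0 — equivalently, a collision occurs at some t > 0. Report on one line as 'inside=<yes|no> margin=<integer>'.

d = (11, 14),  |d|² = 317;  R = 6+6 = 12,  c = 317−12² = 173
v_rel = (4, 7),  |v_rel|² = 65;  v_rel·d = (4)·(11) + (7)·(14) = 142
65·t² − 284·t + 173 = 0  ⇒  m = 142² − 65·173 = 8919
m = 8919 > 0,  v_rel·d = 142 > 0  ⇒  inside

inside=yes margin=8919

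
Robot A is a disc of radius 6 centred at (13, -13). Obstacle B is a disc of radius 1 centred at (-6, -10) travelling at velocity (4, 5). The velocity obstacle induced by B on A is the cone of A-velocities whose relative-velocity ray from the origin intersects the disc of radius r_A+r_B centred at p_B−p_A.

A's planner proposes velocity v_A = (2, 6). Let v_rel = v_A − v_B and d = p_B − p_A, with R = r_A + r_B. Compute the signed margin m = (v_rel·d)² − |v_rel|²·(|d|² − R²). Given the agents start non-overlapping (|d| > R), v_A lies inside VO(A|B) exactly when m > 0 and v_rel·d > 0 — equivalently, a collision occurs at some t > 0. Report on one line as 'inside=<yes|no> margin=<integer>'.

d = (-19, 3),  |d|² = 370;  R = 6+1 = 7,  c = 370−7² = 321
v_rel = (-2, 1),  |v_rel|² = 5;  v_rel·d = (-2)·(-19) + (1)·(3) = 41
5·t² − 82·t + 321 = 0  ⇒  m = 41² − 5·321 = 76
m = 76 > 0,  v_rel·d = 41 > 0  ⇒  inside

inside=yes margin=76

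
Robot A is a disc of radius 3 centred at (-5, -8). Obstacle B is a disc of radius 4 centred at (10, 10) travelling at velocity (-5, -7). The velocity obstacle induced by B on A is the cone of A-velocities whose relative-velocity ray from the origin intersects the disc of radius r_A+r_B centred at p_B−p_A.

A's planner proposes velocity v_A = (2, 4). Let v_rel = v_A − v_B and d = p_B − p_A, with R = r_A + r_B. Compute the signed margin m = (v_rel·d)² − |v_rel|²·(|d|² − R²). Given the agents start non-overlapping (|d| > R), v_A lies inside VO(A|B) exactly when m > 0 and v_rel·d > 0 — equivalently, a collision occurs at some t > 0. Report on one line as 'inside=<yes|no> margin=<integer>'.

d = (15, 18),  |d|² = 549;  R = 3+4 = 7,  c = 549−7² = 500
v_rel = (7, 11),  |v_rel|² = 170;  v_rel·d = (7)·(15) + (11)·(18) = 303
170·t² − 606·t + 500 = 0  ⇒  m = 303² − 170·500 = 6809
m = 6809 > 0,  v_rel·d = 303 > 0  ⇒  inside

inside=yes margin=6809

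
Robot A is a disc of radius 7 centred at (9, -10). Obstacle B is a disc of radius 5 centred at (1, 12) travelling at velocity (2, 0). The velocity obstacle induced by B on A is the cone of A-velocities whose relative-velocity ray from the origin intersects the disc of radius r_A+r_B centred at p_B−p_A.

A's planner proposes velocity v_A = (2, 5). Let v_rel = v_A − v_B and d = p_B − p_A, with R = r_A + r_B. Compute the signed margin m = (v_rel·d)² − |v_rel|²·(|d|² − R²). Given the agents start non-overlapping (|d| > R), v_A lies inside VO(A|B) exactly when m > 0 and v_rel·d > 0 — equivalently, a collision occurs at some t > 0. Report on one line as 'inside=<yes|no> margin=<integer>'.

d = (-8, 22),  |d|² = 548;  R = 7+5 = 12,  c = 548−12² = 404
v_rel = (0, 5),  |v_rel|² = 25;  v_rel·d = (0)·(-8) + (5)·(22) = 110
25·t² − 220·t + 404 = 0  ⇒  m = 110² − 25·404 = 2000
m = 2000 > 0,  v_rel·d = 110 > 0  ⇒  inside

inside=yes margin=2000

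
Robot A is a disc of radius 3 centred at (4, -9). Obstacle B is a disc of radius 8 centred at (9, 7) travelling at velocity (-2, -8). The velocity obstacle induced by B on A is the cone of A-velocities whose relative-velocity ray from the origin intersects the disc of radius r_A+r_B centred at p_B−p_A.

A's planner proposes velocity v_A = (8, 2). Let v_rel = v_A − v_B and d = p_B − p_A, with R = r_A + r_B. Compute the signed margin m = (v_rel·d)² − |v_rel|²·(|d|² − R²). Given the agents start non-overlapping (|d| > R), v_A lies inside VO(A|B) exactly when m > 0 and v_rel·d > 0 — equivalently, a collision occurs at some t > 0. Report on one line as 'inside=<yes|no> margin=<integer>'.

d = (5, 16),  |d|² = 281;  R = 3+8 = 11,  c = 281−11² = 160
v_rel = (10, 10),  |v_rel|² = 200;  v_rel·d = (10)·(5) + (10)·(16) = 210
200·t² − 420·t + 160 = 0  ⇒  m = 210² − 200·160 = 12100
m = 12100 > 0,  v_rel·d = 210 > 0  ⇒  inside

inside=yes margin=12100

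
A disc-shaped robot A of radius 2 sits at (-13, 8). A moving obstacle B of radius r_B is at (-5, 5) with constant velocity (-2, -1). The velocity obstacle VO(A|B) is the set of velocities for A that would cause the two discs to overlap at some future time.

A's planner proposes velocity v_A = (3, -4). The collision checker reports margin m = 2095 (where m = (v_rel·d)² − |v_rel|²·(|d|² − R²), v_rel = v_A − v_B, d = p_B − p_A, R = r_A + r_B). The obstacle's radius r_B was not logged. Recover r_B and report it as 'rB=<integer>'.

m = 2095
d = (8, -3);  v_rel = (5, -3),  |v_rel|² = 34
v_rel×d = (5)·(-3) − (-3)·(8) = 9
since m = R²·34 − 9²:  R² = (81 + 2095) / 34 = 64
R = √64 = 8  ⇒  r_B = 8 − 2 = 6

rB=6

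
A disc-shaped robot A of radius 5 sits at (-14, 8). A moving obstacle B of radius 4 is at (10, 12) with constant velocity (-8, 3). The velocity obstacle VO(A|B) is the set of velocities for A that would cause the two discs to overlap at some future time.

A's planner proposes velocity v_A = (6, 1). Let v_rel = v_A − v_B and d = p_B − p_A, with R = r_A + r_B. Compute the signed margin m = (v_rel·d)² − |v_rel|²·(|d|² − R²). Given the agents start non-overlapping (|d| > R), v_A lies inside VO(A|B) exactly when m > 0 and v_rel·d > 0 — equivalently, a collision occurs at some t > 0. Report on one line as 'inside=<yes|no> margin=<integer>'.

d = (24, 4),  |d|² = 592;  R = 5+4 = 9,  c = 592−9² = 511
v_rel = (14, -2),  |v_rel|² = 200;  v_rel·d = (14)·(24) + (-2)·(4) = 328
200·t² − 656·t + 511 = 0  ⇒  m = 328² − 200·511 = 5384
m = 5384 > 0,  v_rel·d = 328 > 0  ⇒  inside

inside=yes margin=5384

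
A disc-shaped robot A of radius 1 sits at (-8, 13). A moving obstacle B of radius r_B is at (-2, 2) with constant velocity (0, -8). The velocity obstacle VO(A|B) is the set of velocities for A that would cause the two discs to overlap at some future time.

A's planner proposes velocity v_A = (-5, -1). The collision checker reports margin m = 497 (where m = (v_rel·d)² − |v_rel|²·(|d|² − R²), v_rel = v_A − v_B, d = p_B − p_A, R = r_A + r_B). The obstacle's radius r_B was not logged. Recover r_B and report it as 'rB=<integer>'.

m = 497
d = (6, -11);  v_rel = (-5, 7),  |v_rel|² = 74
v_rel×d = (-5)·(-11) − (7)·(6) = 13
since m = R²·74 − 13²:  R² = (169 + 497) / 74 = 9
R = √9 = 3  ⇒  r_B = 3 − 1 = 2

rB=2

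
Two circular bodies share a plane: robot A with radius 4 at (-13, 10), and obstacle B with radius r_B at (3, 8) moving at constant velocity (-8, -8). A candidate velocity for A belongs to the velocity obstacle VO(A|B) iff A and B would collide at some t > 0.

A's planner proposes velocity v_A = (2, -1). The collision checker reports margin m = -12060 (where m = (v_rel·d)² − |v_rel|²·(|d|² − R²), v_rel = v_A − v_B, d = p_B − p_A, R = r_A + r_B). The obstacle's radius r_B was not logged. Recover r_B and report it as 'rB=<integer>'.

m = -12060
d = (16, -2);  v_rel = (10, 7),  |v_rel|² = 149
v_rel×d = (10)·(-2) − (7)·(16) = -132
since m = R²·149 − (-132)²:  R² = (17424 + -12060) / 149 = 36
R = √36 = 6  ⇒  r_B = 6 − 4 = 2

rB=2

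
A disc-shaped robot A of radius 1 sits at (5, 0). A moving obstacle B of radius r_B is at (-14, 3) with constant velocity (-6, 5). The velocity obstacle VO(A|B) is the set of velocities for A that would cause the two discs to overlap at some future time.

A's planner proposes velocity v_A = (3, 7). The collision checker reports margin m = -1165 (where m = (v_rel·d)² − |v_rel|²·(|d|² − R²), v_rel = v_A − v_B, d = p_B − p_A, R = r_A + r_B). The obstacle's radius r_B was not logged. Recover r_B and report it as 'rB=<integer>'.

m = -1165
d = (-19, 3);  v_rel = (9, 2),  |v_rel|² = 85
v_rel×d = (9)·(3) − (2)·(-19) = 65
since m = R²·85 − 65²:  R² = (4225 + -1165) / 85 = 36
R = √36 = 6  ⇒  r_B = 6 − 1 = 5

rB=5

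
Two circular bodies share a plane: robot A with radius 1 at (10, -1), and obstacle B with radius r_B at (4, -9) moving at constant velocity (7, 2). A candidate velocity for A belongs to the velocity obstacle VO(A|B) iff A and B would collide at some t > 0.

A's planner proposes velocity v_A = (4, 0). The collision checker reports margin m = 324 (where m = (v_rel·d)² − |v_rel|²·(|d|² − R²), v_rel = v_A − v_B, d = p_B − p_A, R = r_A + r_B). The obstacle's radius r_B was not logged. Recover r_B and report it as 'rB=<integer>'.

m = 324
d = (-6, -8);  v_rel = (-3, -2),  |v_rel|² = 13
v_rel×d = (-3)·(-8) − (-2)·(-6) = 12
since m = R²·13 − 12²:  R² = (144 + 324) / 13 = 36
R = √36 = 6  ⇒  r_B = 6 − 1 = 5

rB=5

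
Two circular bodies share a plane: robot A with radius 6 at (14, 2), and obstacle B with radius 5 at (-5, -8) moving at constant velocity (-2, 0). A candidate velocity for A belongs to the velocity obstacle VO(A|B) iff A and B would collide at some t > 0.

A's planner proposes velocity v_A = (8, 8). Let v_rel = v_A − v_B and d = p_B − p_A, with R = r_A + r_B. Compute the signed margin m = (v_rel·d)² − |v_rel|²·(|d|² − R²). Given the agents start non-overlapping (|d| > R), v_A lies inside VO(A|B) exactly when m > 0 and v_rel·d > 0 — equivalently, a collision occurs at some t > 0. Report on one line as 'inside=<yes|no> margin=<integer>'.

d = (-19, -10),  |d|² = 461;  R = 6+5 = 11,  c = 461−11² = 340
v_rel = (10, 8),  |v_rel|² = 164;  v_rel·d = (10)·(-19) + (8)·(-10) = -270
164·t² + 540·t + 340 = 0  ⇒  m = (-270)² − 164·340 = 17140
m = 17140 > 0,  v_rel·d = -270 < 0  ⇒  outside

inside=no margin=17140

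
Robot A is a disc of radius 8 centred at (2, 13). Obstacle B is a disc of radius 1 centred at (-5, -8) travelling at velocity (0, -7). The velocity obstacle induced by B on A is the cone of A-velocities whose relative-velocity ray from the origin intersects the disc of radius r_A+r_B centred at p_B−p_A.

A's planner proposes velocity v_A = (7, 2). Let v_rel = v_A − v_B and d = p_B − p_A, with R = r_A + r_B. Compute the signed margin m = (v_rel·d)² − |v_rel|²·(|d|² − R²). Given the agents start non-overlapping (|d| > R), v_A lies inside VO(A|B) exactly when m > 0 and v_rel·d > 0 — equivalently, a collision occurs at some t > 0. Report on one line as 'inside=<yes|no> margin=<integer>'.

d = (-7, -21),  |d|² = 490;  R = 8+1 = 9,  c = 490−9² = 409
v_rel = (7, 9),  |v_rel|² = 130;  v_rel·d = (7)·(-7) + (9)·(-21) = -238
130·t² + 476·t + 409 = 0  ⇒  m = (-238)² − 130·409 = 3474
m = 3474 > 0,  v_rel·d = -238 < 0  ⇒  outside

inside=no margin=3474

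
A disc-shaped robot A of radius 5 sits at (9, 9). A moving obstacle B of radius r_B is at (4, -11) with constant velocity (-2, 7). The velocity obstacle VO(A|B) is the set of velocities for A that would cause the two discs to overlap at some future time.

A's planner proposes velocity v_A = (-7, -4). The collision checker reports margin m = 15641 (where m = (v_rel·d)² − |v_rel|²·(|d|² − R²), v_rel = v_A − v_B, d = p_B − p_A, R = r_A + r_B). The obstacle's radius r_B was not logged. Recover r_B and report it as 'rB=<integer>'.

m = 15641
d = (-5, -20);  v_rel = (-5, -11),  |v_rel|² = 146
v_rel×d = (-5)·(-20) − (-11)·(-5) = 45
since m = R²·146 − 45²:  R² = (2025 + 15641) / 146 = 121
R = √121 = 11  ⇒  r_B = 11 − 5 = 6

rB=6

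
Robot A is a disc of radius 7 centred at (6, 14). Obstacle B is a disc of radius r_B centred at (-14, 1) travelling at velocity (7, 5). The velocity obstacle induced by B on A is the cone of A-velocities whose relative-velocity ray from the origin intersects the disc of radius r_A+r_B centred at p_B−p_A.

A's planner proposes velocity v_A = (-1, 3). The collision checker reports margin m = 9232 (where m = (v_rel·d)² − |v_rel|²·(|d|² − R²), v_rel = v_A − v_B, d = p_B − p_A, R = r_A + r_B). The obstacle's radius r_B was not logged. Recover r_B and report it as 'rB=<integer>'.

m = 9232
d = (-20, -13);  v_rel = (-8, -2),  |v_rel|² = 68
v_rel×d = (-8)·(-13) − (-2)·(-20) = 64
since m = R²·68 − 64²:  R² = (4096 + 9232) / 68 = 196
R = √196 = 14  ⇒  r_B = 14 − 7 = 7

rB=7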